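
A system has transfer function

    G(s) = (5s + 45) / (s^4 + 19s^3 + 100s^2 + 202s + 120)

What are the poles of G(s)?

The poles are the roots of the denominator s^4 + 19s^3 + 100s^2 + 202s + 120 = 0.
Trying s = -12: the polynomial evaluates to 0, so (s + 12) is a factor.
Dividing out leaves s^3 + 7s^2 + 16s + 10 = 0.
This factors further as (s^2 + 6s + 10)(s + 1) = 0.

s = -12, -3 + j, -3 - j, -1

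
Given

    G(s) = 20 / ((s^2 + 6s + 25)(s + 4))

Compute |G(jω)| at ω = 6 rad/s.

|G(j6)| ≈ 0.07368

Substitute s = j6: numerator = 20, denominator = -260 + j78.
|G(j6)| = |20| / |-260 + j78| = 20 / 271.45 ≈ 0.07368.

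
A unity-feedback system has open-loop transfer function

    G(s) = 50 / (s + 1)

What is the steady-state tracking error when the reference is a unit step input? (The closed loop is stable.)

e_ss = 0.01961

G(s) has no poles at the origin.
This is a Type 0 system. Kp = lim_{s→0} G(s) = 50/1.
e_ss = 1/(1 + Kp) = 1/(1 + 50) = 1/51 ≈ 0.01961.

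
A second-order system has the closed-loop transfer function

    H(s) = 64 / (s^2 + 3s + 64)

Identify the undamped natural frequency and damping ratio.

ωₙ = 8 rad/s, ζ = 0.1875

Compare the denominator to the standard form s^2 + 2ζωₙs + ωₙ².
ωₙ² = 64, so ωₙ = 8 rad/s.
2ζωₙ = 3, so ζ = 3/(2·8) = 0.1875.
With ζ = 0.1875 the response is underdamped.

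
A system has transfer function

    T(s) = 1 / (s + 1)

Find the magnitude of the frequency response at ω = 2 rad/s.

Substitute s = j2: numerator = 1, denominator = 1 + j2.
|T(j2)| = |1| / |1 + j2| = 1 / 2.2361 ≈ 0.4472.

|T(j2)| ≈ 0.4472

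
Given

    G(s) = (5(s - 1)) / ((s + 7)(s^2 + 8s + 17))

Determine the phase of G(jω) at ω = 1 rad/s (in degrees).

At s = j1: numerator = -5 + j5, denominator = 104 + j72.
∠G = ∠num − ∠den = 135° − (34.695°) = 100.3°.

∠G(j1) ≈ 100.3°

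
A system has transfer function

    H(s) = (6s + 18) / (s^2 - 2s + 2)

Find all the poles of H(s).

s = 1 ± j

The poles are the roots of the denominator s^2 - 2s + 2 = 0.
Using the quadratic formula: s = (2 ± √(-4))/2 = 1 ± 1j.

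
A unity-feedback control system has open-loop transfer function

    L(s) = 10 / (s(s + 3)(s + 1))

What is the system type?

The denominator has 1 factor of s at the origin (free integrator), so this is a Type 1 system.

Type 1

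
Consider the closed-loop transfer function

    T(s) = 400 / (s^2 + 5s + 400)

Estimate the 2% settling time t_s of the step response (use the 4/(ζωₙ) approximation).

Comparing s^2 + 5s + 400 to s^2 + 2ζωₙs + ωₙ²: ωₙ = 20 rad/s and ζ = 5/(2·20) = 0.125.
ζωₙ = 5/2 = 2.5, so t_s ≈ 4/(ζωₙ) = 4/2.5 = 1.600 s.

t_s ≈ 1.600 s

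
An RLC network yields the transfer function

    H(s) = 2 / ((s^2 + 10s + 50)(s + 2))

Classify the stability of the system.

stable

The poles can be read from the denominator factors: s = -5 + 5j, -5 - 5j, -2.
Since all poles lie strictly in the left half-plane, the system is stable.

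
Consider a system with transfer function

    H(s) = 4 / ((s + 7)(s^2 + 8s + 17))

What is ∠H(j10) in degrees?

At s = j10: numerator = 4, denominator = -1381 - j270.
∠H = ∠num − ∠den = 0° − (-168.94°) = 168.9°.

∠H(j10) ≈ 168.9°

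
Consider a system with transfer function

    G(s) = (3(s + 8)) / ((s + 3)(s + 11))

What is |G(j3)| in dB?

Substitute s = j3: numerator = 24 + j9, denominator = 24 + j42.
|G(j3)| = |24 + j9| / |24 + j42| = 25.632 / 48.374 ≈ 0.5299.
In decibels: 20·log₁₀(0.5299) ≈ -5.52 dB.

|G(j3)|_dB ≈ -5.52 dB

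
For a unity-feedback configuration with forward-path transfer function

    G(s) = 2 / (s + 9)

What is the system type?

Type 0

The denominator has no factor of s at the origin — no free integrator — so this is a Type 0 system.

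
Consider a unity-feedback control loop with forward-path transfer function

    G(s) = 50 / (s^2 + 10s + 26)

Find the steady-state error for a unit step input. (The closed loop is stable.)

G(s) has no poles at the origin.
This is a Type 0 system. Kp = lim_{s→0} G(s) = 50/26 = 25/13.
e_ss = 1/(1 + Kp) = 1/(1 + 25/13) = 13/38 ≈ 0.3421.

e_ss = 0.3421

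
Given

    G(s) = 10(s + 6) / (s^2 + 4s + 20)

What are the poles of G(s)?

The poles are the roots of the denominator s^2 + 4s + 20 = 0.
Using the quadratic formula: s = (-4 ± √(-64))/2 = -2 ± 4j.

s = -2 ± 4j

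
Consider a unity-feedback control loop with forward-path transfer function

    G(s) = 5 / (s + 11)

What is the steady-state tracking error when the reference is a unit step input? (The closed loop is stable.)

G(s) has no poles at the origin.
This is a Type 0 system. Kp = lim_{s→0} G(s) = 5/11.
e_ss = 1/(1 + Kp) = 1/(1 + 5/11) = 11/16 ≈ 0.6875.

e_ss = 0.6875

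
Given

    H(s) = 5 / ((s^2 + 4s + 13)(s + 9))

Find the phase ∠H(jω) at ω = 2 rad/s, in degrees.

∠H(j2) ≈ -54.16°

At s = j2: numerator = 5, denominator = 65 + j90.
∠H = ∠num − ∠den = 0° − (54.162°) = -54.16°.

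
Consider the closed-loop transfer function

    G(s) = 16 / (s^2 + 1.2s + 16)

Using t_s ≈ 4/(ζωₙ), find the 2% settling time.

Comparing s^2 + 1.2s + 16 to s^2 + 2ζωₙs + ωₙ²: ωₙ = 4 rad/s and ζ = 1.2/(2·4) = 0.15.
ζωₙ = 1.2/2 = 0.6, so t_s ≈ 4/(ζωₙ) = 4/0.6 ≈ 6.667 s.

t_s ≈ 6.667 s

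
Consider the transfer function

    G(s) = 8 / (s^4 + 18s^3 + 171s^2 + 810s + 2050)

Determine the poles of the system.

The poles are the roots of the denominator s^4 + 18s^3 + 171s^2 + 810s + 2050 = 0.
No real roots exist; factor into two real quadratics: (s^2 + 10s + 50)(s^2 + 8s + 41) = 0.
Each quadratic gives a conjugate pair via the quadratic formula.

s = -5 ± 5j, -4 ± 5j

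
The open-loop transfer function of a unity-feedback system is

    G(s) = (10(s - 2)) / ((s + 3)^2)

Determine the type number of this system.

Type 0

The denominator has no factor of s at the origin — no free integrator — so this is a Type 0 system.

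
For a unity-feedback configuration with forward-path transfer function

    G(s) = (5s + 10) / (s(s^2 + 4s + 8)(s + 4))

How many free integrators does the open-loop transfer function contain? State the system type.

The denominator has 1 factor of s at the origin (free integrator), so this is a Type 1 system.

Type 1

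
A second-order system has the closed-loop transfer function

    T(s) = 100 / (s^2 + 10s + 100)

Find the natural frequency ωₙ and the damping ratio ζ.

ωₙ = 10 rad/s, ζ = 0.5

Compare the denominator to the standard form s^2 + 2ζωₙs + ωₙ².
ωₙ² = 100, so ωₙ = 10 rad/s.
2ζωₙ = 10, so ζ = 10/(2·10) = 0.5.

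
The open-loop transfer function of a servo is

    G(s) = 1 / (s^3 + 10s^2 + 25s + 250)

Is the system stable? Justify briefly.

marginally stable

The denominator s^3 + 10s^2 + 25s + 250 factors as (s^2 + 25)(s + 10), giving poles at s = ±5j, -10.
Since the simple pole(s) at s = ±5j lie on the jω-axis with none in the right half-plane, the system is marginally stable.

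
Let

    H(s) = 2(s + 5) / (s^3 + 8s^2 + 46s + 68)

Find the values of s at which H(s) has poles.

s = -3 + 5j, -3 - 5j, -2

The poles are the roots of the denominator s^3 + 8s^2 + 46s + 68 = 0.
Trying s = -2: the polynomial evaluates to 0, so (s + 2) is a factor.
Dividing out leaves s^2 + 6s + 34 = 0.
The quadratic formula then gives s = -3 ± 5j.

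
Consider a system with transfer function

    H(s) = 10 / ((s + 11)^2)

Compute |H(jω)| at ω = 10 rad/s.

|H(j10)| ≈ 0.04525

Substitute s = j10: numerator = 10, denominator = 21 + j220.
|H(j10)| = |10| / |21 + j220| = 10 / 221 ≈ 0.04525.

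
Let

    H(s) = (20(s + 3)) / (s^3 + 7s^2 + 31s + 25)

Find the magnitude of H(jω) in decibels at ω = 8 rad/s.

Substitute s = j8: numerator = 60 + j160, denominator = -423 - j264.
|H(j8)| = |60 + j160| / |-423 - j264| = 170.88 / 498.62 ≈ 0.3427.
In decibels: 20·log₁₀(0.3427) ≈ -9.30 dB.

|H(j8)|_dB ≈ -9.30 dB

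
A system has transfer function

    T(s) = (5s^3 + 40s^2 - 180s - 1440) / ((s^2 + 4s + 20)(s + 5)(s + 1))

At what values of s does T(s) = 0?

s = 6, -8, -6

Set the numerator to zero: 5s^3 + 40s^2 - 180s - 1440 = 0, i.e. 5·(s^3 + 8s^2 - 36s - 288) = 0.
Factoring: (s - 6)(s + 8)(s + 6) = 0.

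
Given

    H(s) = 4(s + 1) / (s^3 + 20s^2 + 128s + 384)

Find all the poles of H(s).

The poles are the roots of the denominator s^3 + 20s^2 + 128s + 384 = 0.
Trying s = -12: the polynomial evaluates to 0, so (s + 12) is a factor.
Dividing out leaves s^2 + 8s + 32 = 0.
The quadratic formula then gives s = -4 ± 4j.

s = -4 + 4j, -4 - 4j, -12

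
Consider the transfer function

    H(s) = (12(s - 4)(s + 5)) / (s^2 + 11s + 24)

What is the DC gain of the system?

Set s = 0: H(0) = (-240) / (24) = -10.

H(0) = -10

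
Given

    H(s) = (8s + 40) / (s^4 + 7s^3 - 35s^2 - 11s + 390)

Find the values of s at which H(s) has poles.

s = 3 ± 2j, -3, -10

The poles are the roots of the denominator s^4 + 7s^3 - 35s^2 - 11s + 390 = 0.
Trying s = -3: the polynomial evaluates to 0, so (s + 3) is a factor.
Dividing out leaves s^3 + 4s^2 - 47s + 130 = 0.
This factors further as (s^2 - 6s + 13)(s + 10) = 0.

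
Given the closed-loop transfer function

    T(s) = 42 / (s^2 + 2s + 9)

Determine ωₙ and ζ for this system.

ωₙ = 3 rad/s, ζ ≈ 0.3333

Compare the denominator to the standard form s^2 + 2ζωₙs + ωₙ².
ωₙ² = 9, so ωₙ = 3 rad/s.
2ζωₙ = 2, so ζ = 2/(2·3) ≈ 0.3333.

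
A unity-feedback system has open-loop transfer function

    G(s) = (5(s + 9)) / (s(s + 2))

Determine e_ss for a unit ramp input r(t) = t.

e_ss = 0.04444

G(s) has one pole at the origin.
This is a Type 1 system. Kv = lim_{s→0} s·G(s) = 45/2.
e_ss = 1/Kv = 1/(45/2) = 2/45 ≈ 0.04444.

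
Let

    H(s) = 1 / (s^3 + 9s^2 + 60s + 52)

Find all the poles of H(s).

s = -4 + 6j, -4 - 6j, -1

The poles are the roots of the denominator s^3 + 9s^2 + 60s + 52 = 0.
Trying s = -1: the polynomial evaluates to 0, so (s + 1) is a factor.
Dividing out leaves s^2 + 8s + 52 = 0.
The quadratic formula then gives s = -4 ± 6j.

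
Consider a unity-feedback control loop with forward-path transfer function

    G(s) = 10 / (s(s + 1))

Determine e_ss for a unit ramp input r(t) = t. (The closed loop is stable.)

G(s) has one pole at the origin.
This is a Type 1 system. Kv = lim_{s→0} s·G(s) = 10/1.
e_ss = 1/Kv = 1/(10) = 1/10 ≈ 0.1000.

e_ss = 0.1000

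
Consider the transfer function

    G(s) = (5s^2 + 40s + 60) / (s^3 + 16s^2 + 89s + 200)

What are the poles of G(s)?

s = -4 ± 3j, -8

The poles are the roots of the denominator s^3 + 16s^2 + 89s + 200 = 0.
Trying s = -8: the polynomial evaluates to 0, so (s + 8) is a factor.
Dividing out leaves s^2 + 8s + 25 = 0.
The quadratic formula then gives s = -4 ± 3j.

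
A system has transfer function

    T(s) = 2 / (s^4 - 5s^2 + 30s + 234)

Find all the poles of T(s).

The poles are the roots of the denominator s^4 - 5s^2 + 30s + 234 = 0.
No real roots exist; factor into two real quadratics: (s^2 - 6s + 18)(s^2 + 6s + 13) = 0.
Each quadratic gives a conjugate pair via the quadratic formula.

s = 3 ± 3j, -3 ± 2j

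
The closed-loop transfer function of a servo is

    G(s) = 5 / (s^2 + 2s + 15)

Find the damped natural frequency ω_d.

Comparing s^2 + 2s + 15 to s^2 + 2ζωₙs + ωₙ²: ωₙ = √15 ≈ 3.873 rad/s and ζ = 2/(2·√15) ≈ 0.2582.
ζωₙ = 2/2 = 1, so ω_d = ωₙ√(1−ζ²) = √(ωₙ² − (ζωₙ)²) = √(15 − 1²) = √14 ≈ 3.742 rad/s.

ω_d ≈ 3.742 rad/s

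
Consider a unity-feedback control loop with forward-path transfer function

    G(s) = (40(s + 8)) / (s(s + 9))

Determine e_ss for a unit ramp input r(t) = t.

e_ss = 0.02813

G(s) has one pole at the origin.
This is a Type 1 system. Kv = lim_{s→0} s·G(s) = 320/9.
e_ss = 1/Kv = 1/(320/9) = 9/320 ≈ 0.02813.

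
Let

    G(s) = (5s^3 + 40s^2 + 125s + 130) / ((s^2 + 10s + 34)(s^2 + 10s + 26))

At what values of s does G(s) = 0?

s = -2, -3 ± 2j

Set the numerator to zero: 5s^3 + 40s^2 + 125s + 130 = 0, i.e. 5·(s^3 + 8s^2 + 25s + 26) = 0.
Factoring: (s + 2)(s^2 + 6s + 13) = 0.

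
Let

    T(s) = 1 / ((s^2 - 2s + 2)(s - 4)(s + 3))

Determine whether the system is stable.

The poles can be read from the denominator factors: s = 1 ± j, 4, -3.
Since the pole(s) at s = 1 + j, 1 - j, 4 lie in the right half-plane, the system is unstable.

unstable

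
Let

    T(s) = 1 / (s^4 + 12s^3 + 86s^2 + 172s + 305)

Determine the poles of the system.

The poles are the roots of the denominator s^4 + 12s^3 + 86s^2 + 172s + 305 = 0.
No real roots exist; factor into two real quadratics: (s^2 + 10s + 61)(s^2 + 2s + 5) = 0.
Each quadratic gives a conjugate pair via the quadratic formula.

s = -5 ± 6j, -1 ± 2j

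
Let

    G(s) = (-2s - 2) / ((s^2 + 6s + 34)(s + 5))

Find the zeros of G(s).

s = -1

Set the numerator to zero: -2s - 2 = 0, i.e. -2·(s + 1) = 0.
So s = -1.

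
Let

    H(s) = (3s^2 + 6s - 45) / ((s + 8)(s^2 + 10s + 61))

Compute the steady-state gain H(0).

H(0) = -45/488 ≈ -0.09221

Set s = 0: H(0) = (-45) / (488) = -45/488.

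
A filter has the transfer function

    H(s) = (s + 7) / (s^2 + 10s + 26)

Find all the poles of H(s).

The poles are the roots of the denominator s^2 + 10s + 26 = 0.
Using the quadratic formula: s = (-10 ± √(-4))/2 = -5 ± 1j.

s = -5 + j, -5 - j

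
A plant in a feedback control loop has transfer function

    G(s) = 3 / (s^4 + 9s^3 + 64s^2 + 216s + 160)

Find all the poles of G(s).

The poles are the roots of the denominator s^4 + 9s^3 + 64s^2 + 216s + 160 = 0.
Trying s = -1: the polynomial evaluates to 0, so (s + 1) is a factor.
Dividing out leaves s^3 + 8s^2 + 56s + 160 = 0.
This factors further as (s^2 + 4s + 40)(s + 4) = 0.

s = -2 ± 6j, -1, -4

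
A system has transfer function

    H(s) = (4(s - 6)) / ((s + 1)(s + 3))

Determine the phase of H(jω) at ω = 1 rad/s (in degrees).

∠H(j1) ≈ 107.1°

At s = j1: numerator = -24 + j4, denominator = 2 + j4.
∠H = ∠num − ∠den = 170.54° − (63.435°) = 107.1°.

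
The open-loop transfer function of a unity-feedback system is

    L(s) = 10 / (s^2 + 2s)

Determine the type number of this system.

Type 1

The denominator has 1 factor of s at the origin (free integrator), so this is a Type 1 system.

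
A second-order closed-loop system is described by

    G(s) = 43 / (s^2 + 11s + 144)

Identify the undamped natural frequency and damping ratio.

Compare the denominator to the standard form s^2 + 2ζωₙs + ωₙ².
ωₙ² = 144, so ωₙ = 12 rad/s.
2ζωₙ = 11, so ζ = 11/(2·12) ≈ 0.4583.

ωₙ = 12 rad/s, ζ ≈ 0.4583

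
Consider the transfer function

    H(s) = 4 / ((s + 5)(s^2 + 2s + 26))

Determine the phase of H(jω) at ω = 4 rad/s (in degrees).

At s = j4: numerator = 4, denominator = 18 + j80.
∠H = ∠num − ∠den = 0° − (77.320°) = -77.32°.

∠H(j4) ≈ -77.32°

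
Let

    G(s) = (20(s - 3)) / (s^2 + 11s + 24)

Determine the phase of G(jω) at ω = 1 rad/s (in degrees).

At s = j1: numerator = -60 + j20, denominator = 23 + j11.
∠G = ∠num − ∠den = 161.57° − (25.560°) = 136.0°.

∠G(j1) ≈ 136.0°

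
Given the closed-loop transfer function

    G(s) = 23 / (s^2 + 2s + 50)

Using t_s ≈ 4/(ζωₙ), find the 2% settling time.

Comparing s^2 + 2s + 50 to s^2 + 2ζωₙs + ωₙ²: ωₙ = √50 ≈ 7.071 rad/s and ζ = 2/(2·√50) ≈ 0.1414.
ζωₙ = 2/2 = 1, so t_s ≈ 4/(ζωₙ) = 4/1 = 4 s.

t_s ≈ 4 s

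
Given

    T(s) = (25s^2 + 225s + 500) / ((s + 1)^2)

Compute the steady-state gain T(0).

Set s = 0: T(0) = (500) / (1) = 500.

T(0) = 500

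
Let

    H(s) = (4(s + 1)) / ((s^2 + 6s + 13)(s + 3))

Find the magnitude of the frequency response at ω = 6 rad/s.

Substitute s = j6: numerator = 4 + j24, denominator = -285 - j30.
|H(j6)| = |4 + j24| / |-285 - j30| = 24.331 / 286.57 ≈ 0.08490.

|H(j6)| ≈ 0.08490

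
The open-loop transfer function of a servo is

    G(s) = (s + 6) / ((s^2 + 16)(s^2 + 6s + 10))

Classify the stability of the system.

The poles can be read from the denominator factors: s = 4j, -4j, -3 + j, -3 - j.
Since the simple pole(s) at s = 4j, -4j lie on the jω-axis with none in the right half-plane, the system is marginally stable.

marginally stable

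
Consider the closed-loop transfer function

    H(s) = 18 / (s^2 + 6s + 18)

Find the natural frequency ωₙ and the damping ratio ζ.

Compare the denominator to the standard form s^2 + 2ζωₙs + ωₙ².
ωₙ² = 18, so ωₙ = √18 ≈ 4.243 rad/s.
2ζωₙ = 6, so ζ = 6/(2·√18) ≈ 0.7071.
With ζ = 0.7071 the response is underdamped.

ωₙ ≈ 4.243 rad/s, ζ ≈ 0.7071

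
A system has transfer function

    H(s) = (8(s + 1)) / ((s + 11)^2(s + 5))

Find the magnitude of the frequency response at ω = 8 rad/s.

Substitute s = j8: numerator = 8 + j64, denominator = -1123 + j1336.
|H(j8)| = |8 + j64| / |-1123 + j1336| = 64.498 / 1745.3 ≈ 0.03696.

|H(j8)| ≈ 0.03696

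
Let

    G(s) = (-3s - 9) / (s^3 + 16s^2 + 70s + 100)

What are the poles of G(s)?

The poles are the roots of the denominator s^3 + 16s^2 + 70s + 100 = 0.
Trying s = -10: the polynomial evaluates to 0, so (s + 10) is a factor.
Dividing out leaves s^2 + 6s + 10 = 0.
The quadratic formula then gives s = -3 ± 1j.

s = -3 ± j, -10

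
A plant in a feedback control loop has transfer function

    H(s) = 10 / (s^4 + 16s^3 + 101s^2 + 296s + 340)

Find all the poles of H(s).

The poles are the roots of the denominator s^4 + 16s^3 + 101s^2 + 296s + 340 = 0.
No real roots exist; factor into two real quadratics: (s^2 + 8s + 17)(s^2 + 8s + 20) = 0.
Each quadratic gives a conjugate pair via the quadratic formula.

s = -4 ± j, -4 ± 2j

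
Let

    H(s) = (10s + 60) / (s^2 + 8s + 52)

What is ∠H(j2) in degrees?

∠H(j2) ≈ 0°

At s = j2: numerator = 60 + j20, denominator = 48 + j16.
∠H = ∠num − ∠den = 18.435° − (18.435°) = 0°.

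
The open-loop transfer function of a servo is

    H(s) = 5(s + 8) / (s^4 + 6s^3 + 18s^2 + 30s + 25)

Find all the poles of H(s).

The poles are the roots of the denominator s^4 + 6s^3 + 18s^2 + 30s + 25 = 0.
No real roots exist; factor into two real quadratics: (s^2 + 2s + 5)(s^2 + 4s + 5) = 0.
Each quadratic gives a conjugate pair via the quadratic formula.

s = -1 ± 2j, -2 ± j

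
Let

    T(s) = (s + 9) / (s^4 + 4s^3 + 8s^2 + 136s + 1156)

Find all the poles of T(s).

The poles are the roots of the denominator s^4 + 4s^3 + 8s^2 + 136s + 1156 = 0.
No real roots exist; factor into two real quadratics: (s^2 - 6s + 34)(s^2 + 10s + 34) = 0.
Each quadratic gives a conjugate pair via the quadratic formula.

s = 3 + 5j, 3 - 5j, -5 + 3j, -5 - 3j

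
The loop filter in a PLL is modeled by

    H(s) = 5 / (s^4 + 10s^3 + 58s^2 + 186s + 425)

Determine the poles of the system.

The poles are the roots of the denominator s^4 + 10s^3 + 58s^2 + 186s + 425 = 0.
No real roots exist; factor into two real quadratics: (s^2 + 2s + 17)(s^2 + 8s + 25) = 0.
Each quadratic gives a conjugate pair via the quadratic formula.

s = -1 ± 4j, -4 ± 3j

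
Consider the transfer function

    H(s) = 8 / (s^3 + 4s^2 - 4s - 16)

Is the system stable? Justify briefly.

unstable

The denominator s^3 + 4s^2 - 4s - 16 factors as (s - 2)(s + 4)(s + 2), giving poles at s = 2, -4, -2.
Since the pole(s) at s = 2 lie in the right half-plane, the system is unstable.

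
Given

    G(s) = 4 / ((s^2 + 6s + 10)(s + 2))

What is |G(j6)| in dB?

|G(j6)|_dB ≈ -36.9 dB

Substitute s = j6: numerator = 4, denominator = -268 - j84.
|G(j6)| = |4| / |-268 - j84| = 4 / 280.86 ≈ 0.01424.
In decibels: 20·log₁₀(0.01424) ≈ -36.9 dB.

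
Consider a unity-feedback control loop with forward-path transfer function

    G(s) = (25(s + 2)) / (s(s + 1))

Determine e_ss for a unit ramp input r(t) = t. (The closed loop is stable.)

e_ss = 0.02000

G(s) has one pole at the origin.
This is a Type 1 system. Kv = lim_{s→0} s·G(s) = 50/1.
e_ss = 1/Kv = 1/(50) = 1/50 ≈ 0.02000.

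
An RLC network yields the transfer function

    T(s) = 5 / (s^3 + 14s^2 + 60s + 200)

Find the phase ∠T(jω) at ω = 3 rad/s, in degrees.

At s = j3: numerator = 5, denominator = 74 + j153.
∠T = ∠num − ∠den = 0° − (64.189°) = -64.19°.

∠T(j3) ≈ -64.19°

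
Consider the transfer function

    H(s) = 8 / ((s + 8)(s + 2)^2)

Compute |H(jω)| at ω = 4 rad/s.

Substitute s = j4: numerator = 8, denominator = -160 + j80.
|H(j4)| = |8| / |-160 + j80| = 8 / 178.89 ≈ 0.04472.

|H(j4)| ≈ 0.04472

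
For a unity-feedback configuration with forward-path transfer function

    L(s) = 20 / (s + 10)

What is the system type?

Type 0

The denominator has no factor of s at the origin — no free integrator — so this is a Type 0 system.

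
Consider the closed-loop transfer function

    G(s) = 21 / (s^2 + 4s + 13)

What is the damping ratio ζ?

ζ ≈ 0.5547

Compare the denominator to the standard form s^2 + 2ζωₙs + ωₙ².
ωₙ² = 13, so ωₙ = √13 ≈ 3.606 rad/s.
2ζωₙ = 4, so ζ = 4/(2·√13) ≈ 0.5547.
With ζ = 0.5547 the response is underdamped.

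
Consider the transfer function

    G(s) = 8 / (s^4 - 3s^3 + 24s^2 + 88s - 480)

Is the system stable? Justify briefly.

The denominator s^4 - 3s^3 + 24s^2 + 88s - 480 factors as (s + 4)(s - 3)(s^2 - 4s + 40), giving poles at s = -4, 3, 2 + 6j, 2 - 6j.
Since the pole(s) at s = 3, 2 + 6j, 2 - 6j lie in the right half-plane, the system is unstable.

unstable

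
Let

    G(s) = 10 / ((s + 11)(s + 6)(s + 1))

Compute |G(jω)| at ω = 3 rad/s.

|G(j3)| ≈ 0.04134

Substitute s = j3: numerator = 10, denominator = -96 + j222.
|G(j3)| = |10| / |-96 + j222| = 10 / 241.87 ≈ 0.04134.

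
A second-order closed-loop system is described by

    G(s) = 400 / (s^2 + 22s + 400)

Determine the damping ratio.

Compare the denominator to the standard form s^2 + 2ζωₙs + ωₙ².
ωₙ² = 400, so ωₙ = 20 rad/s.
2ζωₙ = 22, so ζ = 22/(2·20) = 0.55.
With ζ = 0.55 the response is underdamped.

ζ = 0.55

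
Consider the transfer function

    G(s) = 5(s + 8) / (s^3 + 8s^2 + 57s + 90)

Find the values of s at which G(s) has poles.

The poles are the roots of the denominator s^3 + 8s^2 + 57s + 90 = 0.
Trying s = -2: the polynomial evaluates to 0, so (s + 2) is a factor.
Dividing out leaves s^2 + 6s + 45 = 0.
The quadratic formula then gives s = -3 ± 6j.

s = -3 + 6j, -3 - 6j, -2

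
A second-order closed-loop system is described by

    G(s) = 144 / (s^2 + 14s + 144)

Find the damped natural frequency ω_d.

ω_d ≈ 9.747 rad/s

Comparing s^2 + 14s + 144 to s^2 + 2ζωₙs + ωₙ²: ωₙ = 12 rad/s and ζ = 14/(2·12) ≈ 0.5833.
ζωₙ = 14/2 = 7, so ω_d = ωₙ√(1−ζ²) = √(ωₙ² − (ζωₙ)²) = √(144 − 7²) = √95 ≈ 9.747 rad/s.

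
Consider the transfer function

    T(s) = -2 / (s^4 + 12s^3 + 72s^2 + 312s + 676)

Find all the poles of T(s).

s = -5 ± j, -1 ± 5j

The poles are the roots of the denominator s^4 + 12s^3 + 72s^2 + 312s + 676 = 0.
No real roots exist; factor into two real quadratics: (s^2 + 10s + 26)(s^2 + 2s + 26) = 0.
Each quadratic gives a conjugate pair via the quadratic formula.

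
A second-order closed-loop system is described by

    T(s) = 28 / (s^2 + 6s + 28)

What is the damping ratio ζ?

ζ ≈ 0.5669

Compare the denominator to the standard form s^2 + 2ζωₙs + ωₙ².
ωₙ² = 28, so ωₙ = √28 ≈ 5.292 rad/s.
2ζωₙ = 6, so ζ = 6/(2·√28) ≈ 0.5669.
With ζ = 0.5669 the response is underdamped.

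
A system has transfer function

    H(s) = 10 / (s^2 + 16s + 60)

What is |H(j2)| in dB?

Substitute s = j2: numerator = 10, denominator = 56 + j32.
|H(j2)| = |10| / |56 + j32| = 10 / 64.498 ≈ 0.1550.
In decibels: 20·log₁₀(0.1550) ≈ -16.2 dB.

|H(j2)|_dB ≈ -16.2 dB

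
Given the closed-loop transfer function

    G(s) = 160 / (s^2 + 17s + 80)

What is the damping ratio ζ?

ζ ≈ 0.9503

Compare the denominator to the standard form s^2 + 2ζωₙs + ωₙ².
ωₙ² = 80, so ωₙ = √80 ≈ 8.944 rad/s.
2ζωₙ = 17, so ζ = 17/(2·√80) ≈ 0.9503.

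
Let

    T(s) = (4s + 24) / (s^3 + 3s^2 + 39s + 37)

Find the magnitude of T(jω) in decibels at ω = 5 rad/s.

Substitute s = j5: numerator = 24 + j20, denominator = -38 + j70.
|T(j5)| = |24 + j20| / |-38 + j70| = 31.241 / 79.649 ≈ 0.3922.
In decibels: 20·log₁₀(0.3922) ≈ -8.13 dB.

|T(j5)|_dB ≈ -8.13 dB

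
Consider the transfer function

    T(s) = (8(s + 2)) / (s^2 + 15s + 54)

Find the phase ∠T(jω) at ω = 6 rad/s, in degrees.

At s = j6: numerator = 16 + j48, denominator = 18 + j90.
∠T = ∠num − ∠den = 71.565° − (78.690°) = -7.125°.

∠T(j6) ≈ -7.125°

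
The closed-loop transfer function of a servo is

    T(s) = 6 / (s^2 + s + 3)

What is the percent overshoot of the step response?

%OS ≈ 38.8%

Comparing s^2 + s + 3 to s^2 + 2ζωₙs + ωₙ²: ωₙ = √3 ≈ 1.732 rad/s and ζ = 1/(2·√3) ≈ 0.2887.
%OS = 100·exp(−πζ/√(1−ζ²)) = 100·exp(−π·0.2887/√(1−0.2887²)) ≈ 38.8%.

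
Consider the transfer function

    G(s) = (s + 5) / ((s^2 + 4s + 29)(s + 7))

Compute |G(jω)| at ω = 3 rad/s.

Substitute s = j3: numerator = 5 + j3, denominator = 104 + j144.
|G(j3)| = |5 + j3| / |104 + j144| = 5.8310 / 177.63 ≈ 0.03283.

|G(j3)| ≈ 0.03283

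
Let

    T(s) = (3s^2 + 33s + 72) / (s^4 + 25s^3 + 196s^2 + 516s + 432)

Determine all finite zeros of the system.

s = -3, -8

Set the numerator to zero: 3s^2 + 33s + 72 = 0, i.e. 3·(s^2 + 11s + 24) = 0.
Factoring: (s + 3)(s + 8) = 0.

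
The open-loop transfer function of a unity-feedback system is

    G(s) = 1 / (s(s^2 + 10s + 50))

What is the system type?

Type 1

The denominator has 1 factor of s at the origin (free integrator), so this is a Type 1 system.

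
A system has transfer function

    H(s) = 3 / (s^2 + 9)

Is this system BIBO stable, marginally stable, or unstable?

marginally stable

The poles can be read from the denominator factors: s = 3j, -3j.
Since the simple pole(s) at s = ±3j lie on the jω-axis with none in the right half-plane, the system is marginally stable.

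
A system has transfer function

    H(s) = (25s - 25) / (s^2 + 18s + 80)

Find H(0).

Set s = 0: H(0) = (-25) / (80) = -5/16.

H(0) = -5/16 ≈ -0.3125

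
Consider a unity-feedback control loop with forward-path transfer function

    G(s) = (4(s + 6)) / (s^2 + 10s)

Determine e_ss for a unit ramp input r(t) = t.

G(s) has one pole at the origin.
This is a Type 1 system. Kv = lim_{s→0} s·G(s) = 24/10 = 12/5.
e_ss = 1/Kv = 1/(12/5) = 5/12 ≈ 0.4167.

e_ss = 0.4167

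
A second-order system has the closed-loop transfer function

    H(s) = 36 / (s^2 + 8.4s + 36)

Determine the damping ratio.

Compare the denominator to the standard form s^2 + 2ζωₙs + ωₙ².
ωₙ² = 36, so ωₙ = 6 rad/s.
2ζωₙ = 8.4, so ζ = 8.4/(2·6) = 0.7.

ζ = 0.7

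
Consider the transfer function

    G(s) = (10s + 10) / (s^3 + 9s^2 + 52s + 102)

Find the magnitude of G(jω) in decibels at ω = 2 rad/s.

Substitute s = j2: numerator = 10 + j20, denominator = 66 + j96.
|G(j2)| = |10 + j20| / |66 + j96| = 22.361 / 116.50 ≈ 0.1919.
In decibels: 20·log₁₀(0.1919) ≈ -14.3 dB.

|G(j2)|_dB ≈ -14.3 dB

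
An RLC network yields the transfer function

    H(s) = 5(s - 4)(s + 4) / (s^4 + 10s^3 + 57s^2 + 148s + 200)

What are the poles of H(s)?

s = -2 + 2j, -2 - 2j, -3 + 4j, -3 - 4j

The poles are the roots of the denominator s^4 + 10s^3 + 57s^2 + 148s + 200 = 0.
No real roots exist; factor into two real quadratics: (s^2 + 4s + 8)(s^2 + 6s + 25) = 0.
Each quadratic gives a conjugate pair via the quadratic formula.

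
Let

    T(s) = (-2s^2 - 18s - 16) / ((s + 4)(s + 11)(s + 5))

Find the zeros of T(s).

s = -1, -8

Set the numerator to zero: -2s^2 - 18s - 16 = 0, i.e. -2·(s^2 + 9s + 8) = 0.
Factoring: (s + 1)(s + 8) = 0.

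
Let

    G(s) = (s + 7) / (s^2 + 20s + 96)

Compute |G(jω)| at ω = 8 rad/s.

Substitute s = j8: numerator = 7 + j8, denominator = 32 + j160.
|G(j8)| = |7 + j8| / |32 + j160| = 10.630 / 163.17 ≈ 0.06515.

|G(j8)| ≈ 0.06515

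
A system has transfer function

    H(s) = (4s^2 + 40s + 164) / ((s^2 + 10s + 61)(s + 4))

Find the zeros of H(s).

Set the numerator to zero: 4s^2 + 40s + 164 = 0, i.e. 4·(s^2 + 10s + 41) = 0.
Factoring: (s^2 + 10s + 41) = 0.

s = -5 + 4j, -5 - 4j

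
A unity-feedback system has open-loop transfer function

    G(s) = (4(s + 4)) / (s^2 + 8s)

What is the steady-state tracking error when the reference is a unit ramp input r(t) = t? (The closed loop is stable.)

G(s) has one pole at the origin.
This is a Type 1 system. Kv = lim_{s→0} s·G(s) = 16/8 = 2.
e_ss = 1/Kv = 1/(2) = 1/2 ≈ 0.5000.

e_ss = 0.5000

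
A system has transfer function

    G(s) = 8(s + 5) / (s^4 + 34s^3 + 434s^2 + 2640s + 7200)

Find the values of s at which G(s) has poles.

The poles are the roots of the denominator s^4 + 34s^3 + 434s^2 + 2640s + 7200 = 0.
Trying s = -12: the polynomial evaluates to 0, so (s + 12) is a factor.
Dividing out leaves s^3 + 22s^2 + 170s + 600 = 0.
This factors further as (s^2 + 10s + 50)(s + 12) = 0.

s = -5 + 5j, -5 - 5j, -12, -12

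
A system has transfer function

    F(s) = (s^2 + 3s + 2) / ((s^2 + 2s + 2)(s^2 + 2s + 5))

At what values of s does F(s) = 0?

s = -1, -2

Set the numerator to zero: s^2 + 3s + 2 = 0.
Factoring: (s + 1)(s + 2) = 0.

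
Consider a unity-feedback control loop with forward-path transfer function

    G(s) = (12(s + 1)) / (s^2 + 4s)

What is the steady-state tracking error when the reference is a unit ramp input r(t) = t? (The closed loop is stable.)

G(s) has one pole at the origin.
This is a Type 1 system. Kv = lim_{s→0} s·G(s) = 12/4 = 3.
e_ss = 1/Kv = 1/(3) = 1/3 ≈ 0.3333.

e_ss = 0.3333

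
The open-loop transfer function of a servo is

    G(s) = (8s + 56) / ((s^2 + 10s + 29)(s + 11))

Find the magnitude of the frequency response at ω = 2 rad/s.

|G(j2)| ≈ 0.1627

Substitute s = j2: numerator = 56 + j16, denominator = 235 + j270.
|G(j2)| = |56 + j16| / |235 + j270| = 58.241 / 357.95 ≈ 0.1627.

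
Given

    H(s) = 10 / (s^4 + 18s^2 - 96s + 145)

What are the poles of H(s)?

The poles are the roots of the denominator s^4 + 18s^2 - 96s + 145 = 0.
No real roots exist; factor into two real quadratics: (s^2 - 4s + 5)(s^2 + 4s + 29) = 0.
Each quadratic gives a conjugate pair via the quadratic formula.

s = 2 ± j, -2 ± 5j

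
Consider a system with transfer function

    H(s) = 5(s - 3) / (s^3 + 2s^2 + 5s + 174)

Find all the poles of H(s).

The poles are the roots of the denominator s^3 + 2s^2 + 5s + 174 = 0.
Trying s = -6: the polynomial evaluates to 0, so (s + 6) is a factor.
Dividing out leaves s^2 - 4s + 29 = 0.
The quadratic formula then gives s = 2 ± 5j.

s = 2 ± 5j, -6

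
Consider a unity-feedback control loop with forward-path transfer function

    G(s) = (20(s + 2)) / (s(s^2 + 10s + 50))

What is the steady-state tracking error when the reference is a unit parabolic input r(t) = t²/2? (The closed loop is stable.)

G(s) has one pole at the origin.
This is a Type 1 system; Ka = lim_{s→0} s^2·G(s) = 0, so the steady-state error for a parabola input is infinite.

e_ss = ∞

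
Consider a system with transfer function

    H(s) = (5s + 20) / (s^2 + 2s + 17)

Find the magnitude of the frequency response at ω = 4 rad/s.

Substitute s = j4: numerator = 20 + j20, denominator = 1 + j8.
|H(j4)| = |20 + j20| / |1 + j8| = 28.284 / 8.0623 ≈ 3.508.

|H(j4)| ≈ 3.508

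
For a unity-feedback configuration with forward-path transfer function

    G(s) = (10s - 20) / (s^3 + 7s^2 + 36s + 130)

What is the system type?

The denominator has no factor of s at the origin — no free integrator — so this is a Type 0 system.

Type 0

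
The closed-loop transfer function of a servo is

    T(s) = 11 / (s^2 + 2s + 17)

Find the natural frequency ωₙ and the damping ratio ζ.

ωₙ ≈ 4.123 rad/s, ζ ≈ 0.2425

Compare the denominator to the standard form s^2 + 2ζωₙs + ωₙ².
ωₙ² = 17, so ωₙ = √17 ≈ 4.123 rad/s.
2ζωₙ = 2, so ζ = 2/(2·√17) ≈ 0.2425.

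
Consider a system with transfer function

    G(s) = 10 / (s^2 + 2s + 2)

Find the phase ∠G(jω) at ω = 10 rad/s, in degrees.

∠G(j10) ≈ -168.5°

At s = j10: numerator = 10, denominator = -98 + j20.
∠G = ∠num − ∠den = 0° − (168.47°) = -168.5°.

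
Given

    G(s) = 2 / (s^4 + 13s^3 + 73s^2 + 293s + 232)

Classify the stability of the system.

stable

The denominator s^4 + 13s^3 + 73s^2 + 293s + 232 factors as (s^2 + 4s + 29)(s + 1)(s + 8), giving poles at s = -2 + 5j, -2 - 5j, -1, -8.
Since all poles lie strictly in the left half-plane, the system is stable.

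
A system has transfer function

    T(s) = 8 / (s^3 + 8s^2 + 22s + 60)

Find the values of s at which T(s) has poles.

s = -1 + 3j, -1 - 3j, -6

The poles are the roots of the denominator s^3 + 8s^2 + 22s + 60 = 0.
Trying s = -6: the polynomial evaluates to 0, so (s + 6) is a factor.
Dividing out leaves s^2 + 2s + 10 = 0.
The quadratic formula then gives s = -1 ± 3j.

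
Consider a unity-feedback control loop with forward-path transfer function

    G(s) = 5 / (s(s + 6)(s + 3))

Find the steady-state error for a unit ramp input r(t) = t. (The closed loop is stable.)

e_ss = 3.600

G(s) has one pole at the origin.
This is a Type 1 system. Kv = lim_{s→0} s·G(s) = 5/18.
e_ss = 1/Kv = 1/(5/18) = 18/5 ≈ 3.600.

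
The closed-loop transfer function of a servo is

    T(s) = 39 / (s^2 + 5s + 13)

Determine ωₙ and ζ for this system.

ωₙ ≈ 3.606 rad/s, ζ ≈ 0.6934

Compare the denominator to the standard form s^2 + 2ζωₙs + ωₙ².
ωₙ² = 13, so ωₙ = √13 ≈ 3.606 rad/s.
2ζωₙ = 5, so ζ = 5/(2·√13) ≈ 0.6934.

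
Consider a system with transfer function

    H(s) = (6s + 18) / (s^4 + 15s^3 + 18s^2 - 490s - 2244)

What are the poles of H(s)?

s = -5 + 3j, -5 - 3j, 6, -11

The poles are the roots of the denominator s^4 + 15s^3 + 18s^2 - 490s - 2244 = 0.
Trying s = 6: the polynomial evaluates to 0, so (s - 6) is a factor.
Dividing out leaves s^3 + 21s^2 + 144s + 374 = 0.
This factors further as (s^2 + 10s + 34)(s + 11) = 0.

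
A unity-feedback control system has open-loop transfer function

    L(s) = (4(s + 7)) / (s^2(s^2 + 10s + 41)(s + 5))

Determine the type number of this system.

Type 2

The denominator has 2 factors of s at the origin (free integrators), so this is a Type 2 system.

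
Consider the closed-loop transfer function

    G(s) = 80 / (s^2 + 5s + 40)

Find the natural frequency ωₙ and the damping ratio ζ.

ωₙ ≈ 6.325 rad/s, ζ ≈ 0.3953

Compare the denominator to the standard form s^2 + 2ζωₙs + ωₙ².
ωₙ² = 40, so ωₙ = √40 ≈ 6.325 rad/s.
2ζωₙ = 5, so ζ = 5/(2·√40) ≈ 0.3953.
With ζ = 0.3953 the response is underdamped.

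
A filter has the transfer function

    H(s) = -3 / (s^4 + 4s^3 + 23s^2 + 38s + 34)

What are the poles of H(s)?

s = -1 + 4j, -1 - 4j, -1 + j, -1 - j

The poles are the roots of the denominator s^4 + 4s^3 + 23s^2 + 38s + 34 = 0.
No real roots exist; factor into two real quadratics: (s^2 + 2s + 17)(s^2 + 2s + 2) = 0.
Each quadratic gives a conjugate pair via the quadratic formula.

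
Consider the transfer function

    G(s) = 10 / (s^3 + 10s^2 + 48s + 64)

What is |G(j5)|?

|G(j5)| ≈ 0.04573

Substitute s = j5: numerator = 10, denominator = -186 + j115.
|G(j5)| = |10| / |-186 + j115| = 10 / 218.68 ≈ 0.04573.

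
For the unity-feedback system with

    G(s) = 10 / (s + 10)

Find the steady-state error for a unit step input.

G(s) has no poles at the origin.
This is a Type 0 system. Kp = lim_{s→0} G(s) = 10/10 = 1.
e_ss = 1/(1 + Kp) = 1/(1 + 1) = 1/2 ≈ 0.5000.

e_ss = 0.5000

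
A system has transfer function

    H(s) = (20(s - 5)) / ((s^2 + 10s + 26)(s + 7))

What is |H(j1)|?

|H(j1)| ≈ 0.5356

Substitute s = j1: numerator = -100 + j20, denominator = 165 + j95.
|H(j1)| = |-100 + j20| / |165 + j95| = 101.98 / 190.39 ≈ 0.5356.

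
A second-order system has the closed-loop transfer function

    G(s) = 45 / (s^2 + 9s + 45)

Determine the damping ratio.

Compare the denominator to the standard form s^2 + 2ζωₙs + ωₙ².
ωₙ² = 45, so ωₙ = √45 ≈ 6.708 rad/s.
2ζωₙ = 9, so ζ = 9/(2·√45) ≈ 0.6708.
With ζ = 0.6708 the response is underdamped.

ζ ≈ 0.6708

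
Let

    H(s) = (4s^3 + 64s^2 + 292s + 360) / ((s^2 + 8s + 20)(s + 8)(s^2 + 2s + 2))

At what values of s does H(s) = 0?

s = -9, -5, -2

Set the numerator to zero: 4s^3 + 64s^2 + 292s + 360 = 0, i.e. 4·(s^3 + 16s^2 + 73s + 90) = 0.
Factoring: (s + 9)(s + 5)(s + 2) = 0.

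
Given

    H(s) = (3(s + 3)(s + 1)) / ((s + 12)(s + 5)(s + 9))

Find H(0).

At s = 0 each factor (s + a) contributes a and each (s^2 + bs + c) contributes c.
H(0) = 3·(3) · (1) / ((12) · (5) · (9)) = 9/540 = 1/60.

H(0) = 1/60 ≈ 0.01667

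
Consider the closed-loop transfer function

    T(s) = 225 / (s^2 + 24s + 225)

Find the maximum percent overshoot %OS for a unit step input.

%OS ≈ 1.52%

Comparing s^2 + 24s + 225 to s^2 + 2ζωₙs + ωₙ²: ωₙ = 15 rad/s and ζ = 24/(2·15) = 0.8.
%OS = 100·exp(−πζ/√(1−ζ²)) = 100·exp(−π·0.8/√(1−0.8²)) ≈ 1.52%.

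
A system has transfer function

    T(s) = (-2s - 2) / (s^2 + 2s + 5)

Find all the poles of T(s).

s = -1 + 2j, -1 - 2j

The poles are the roots of the denominator s^2 + 2s + 5 = 0.
Using the quadratic formula: s = (-2 ± √(-16))/2 = -1 ± 2j.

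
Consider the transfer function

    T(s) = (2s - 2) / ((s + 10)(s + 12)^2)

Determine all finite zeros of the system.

Set the numerator to zero: 2s - 2 = 0, i.e. 2·(s - 1) = 0.
So s = 1.

s = 1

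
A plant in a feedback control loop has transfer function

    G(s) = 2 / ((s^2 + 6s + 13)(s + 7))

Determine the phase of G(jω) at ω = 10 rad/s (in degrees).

∠G(j10) ≈ 159.6°

At s = j10: numerator = 2, denominator = -1209 - j450.
∠G = ∠num − ∠den = 0° − (-159.58°) = 159.6°.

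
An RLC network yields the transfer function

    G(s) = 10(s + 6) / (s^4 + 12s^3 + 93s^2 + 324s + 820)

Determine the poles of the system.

The poles are the roots of the denominator s^4 + 12s^3 + 93s^2 + 324s + 820 = 0.
No real roots exist; factor into two real quadratics: (s^2 + 4s + 20)(s^2 + 8s + 41) = 0.
Each quadratic gives a conjugate pair via the quadratic formula.

s = -2 + 4j, -2 - 4j, -4 + 5j, -4 - 5j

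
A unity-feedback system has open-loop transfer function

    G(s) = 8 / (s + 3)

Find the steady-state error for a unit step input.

e_ss = 0.2727

G(s) has no poles at the origin.
This is a Type 0 system. Kp = lim_{s→0} G(s) = 8/3.
e_ss = 1/(1 + Kp) = 1/(1 + 8/3) = 3/11 ≈ 0.2727.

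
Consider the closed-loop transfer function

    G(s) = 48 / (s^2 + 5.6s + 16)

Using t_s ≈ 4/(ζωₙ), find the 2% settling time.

Comparing s^2 + 5.6s + 16 to s^2 + 2ζωₙs + ωₙ²: ωₙ = 4 rad/s and ζ = 5.6/(2·4) = 0.7.
ζωₙ = 5.6/2 = 2.8, so t_s ≈ 4/(ζωₙ) = 4/2.8 ≈ 1.429 s.

t_s ≈ 1.429 s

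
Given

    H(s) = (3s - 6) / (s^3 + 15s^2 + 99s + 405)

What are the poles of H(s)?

s = -3 + 6j, -3 - 6j, -9

The poles are the roots of the denominator s^3 + 15s^2 + 99s + 405 = 0.
Trying s = -9: the polynomial evaluates to 0, so (s + 9) is a factor.
Dividing out leaves s^2 + 6s + 45 = 0.
The quadratic formula then gives s = -3 ± 6j.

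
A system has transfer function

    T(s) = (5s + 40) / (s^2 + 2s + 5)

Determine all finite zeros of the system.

Set the numerator to zero: 5s + 40 = 0, i.e. 5·(s + 8) = 0.
So s = -8.

s = -8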